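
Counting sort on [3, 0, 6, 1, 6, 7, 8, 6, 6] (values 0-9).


Input: [3, 0, 6, 1, 6, 7, 8, 6, 6]
Counts: [1, 1, 0, 1, 0, 0, 4, 1, 1, 0]

Sorted: [0, 1, 3, 6, 6, 6, 6, 7, 8]


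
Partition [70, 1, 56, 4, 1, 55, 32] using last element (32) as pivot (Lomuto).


Pivot: 32
  1 <= 32: swap -> [1, 70, 56, 4, 1, 55, 32]
  4 <= 32: swap -> [1, 4, 56, 70, 1, 55, 32]
  1 <= 32: swap -> [1, 4, 1, 70, 56, 55, 32]
Place pivot at 3: [1, 4, 1, 32, 56, 55, 70]

Partitioned: [1, 4, 1, 32, 56, 55, 70]


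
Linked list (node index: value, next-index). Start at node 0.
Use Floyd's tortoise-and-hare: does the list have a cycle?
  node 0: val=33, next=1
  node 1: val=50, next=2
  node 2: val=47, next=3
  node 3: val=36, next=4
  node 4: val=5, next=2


Floyd's tortoise (slow, +1) and hare (fast, +2):
  init: slow=0, fast=0
  step 1: slow=1, fast=2
  step 2: slow=2, fast=4
  step 3: slow=3, fast=3
  slow == fast at node 3: cycle detected

Cycle: yes


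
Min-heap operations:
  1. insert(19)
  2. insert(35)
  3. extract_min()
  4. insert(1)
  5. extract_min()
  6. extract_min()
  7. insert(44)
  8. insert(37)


insert(19) -> [19]
insert(35) -> [19, 35]
extract_min()->19, [35]
insert(1) -> [1, 35]
extract_min()->1, [35]
extract_min()->35, []
insert(44) -> [44]
insert(37) -> [37, 44]

Final heap: [37, 44]


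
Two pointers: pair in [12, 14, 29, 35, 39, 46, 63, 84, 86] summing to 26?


lo=0(12)+hi=8(86)=98
lo=0(12)+hi=7(84)=96
lo=0(12)+hi=6(63)=75
lo=0(12)+hi=5(46)=58
lo=0(12)+hi=4(39)=51
lo=0(12)+hi=3(35)=47
lo=0(12)+hi=2(29)=41
lo=0(12)+hi=1(14)=26

Yes: 12+14=26


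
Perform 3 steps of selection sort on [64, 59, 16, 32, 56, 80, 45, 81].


Initial: [64, 59, 16, 32, 56, 80, 45, 81]
Step 1: min=16 at 2
  Swap: [16, 59, 64, 32, 56, 80, 45, 81]
Step 2: min=32 at 3
  Swap: [16, 32, 64, 59, 56, 80, 45, 81]
Step 3: min=45 at 6
  Swap: [16, 32, 45, 59, 56, 80, 64, 81]

After 3 steps: [16, 32, 45, 59, 56, 80, 64, 81]


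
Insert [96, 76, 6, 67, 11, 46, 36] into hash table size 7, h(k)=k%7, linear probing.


Insert 96: h=5 -> slot 5
Insert 76: h=6 -> slot 6
Insert 6: h=6, 1 probes -> slot 0
Insert 67: h=4 -> slot 4
Insert 11: h=4, 4 probes -> slot 1
Insert 46: h=4, 5 probes -> slot 2
Insert 36: h=1, 2 probes -> slot 3

Table: [6, 11, 46, 36, 67, 96, 76]


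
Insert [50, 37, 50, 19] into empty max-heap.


Insert 50: [50]
Insert 37: [50, 37]
Insert 50: [50, 37, 50]
Insert 19: [50, 37, 50, 19]

Final heap: [50, 37, 50, 19]


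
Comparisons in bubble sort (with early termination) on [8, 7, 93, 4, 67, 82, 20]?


Algorithm: bubble sort (with early termination)
Input: [8, 7, 93, 4, 67, 82, 20]
Sorted: [4, 7, 8, 20, 67, 82, 93]

18


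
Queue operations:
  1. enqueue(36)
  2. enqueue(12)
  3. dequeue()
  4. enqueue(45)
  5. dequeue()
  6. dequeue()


enqueue(36) -> [36]
enqueue(12) -> [36, 12]
dequeue()->36, [12]
enqueue(45) -> [12, 45]
dequeue()->12, [45]
dequeue()->45, []

Final queue: []


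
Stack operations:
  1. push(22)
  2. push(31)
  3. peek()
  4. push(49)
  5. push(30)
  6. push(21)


push(22) -> [22]
push(31) -> [22, 31]
peek()->31
push(49) -> [22, 31, 49]
push(30) -> [22, 31, 49, 30]
push(21) -> [22, 31, 49, 30, 21]

Final stack: [22, 31, 49, 30, 21]


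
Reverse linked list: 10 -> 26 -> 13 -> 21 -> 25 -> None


Step 1: curr=10, set curr.next=prev(None) | reversed so far: 10
Step 2: curr=26, set curr.next=prev(10) | reversed so far: 26 -> 10
Step 3: curr=13, set curr.next=prev(26) | reversed so far: 13 -> 26 -> 10
Step 4: curr=21, set curr.next=prev(13) | reversed so far: 21 -> 13 -> 26 -> 10
Step 5: curr=25, set curr.next=prev(21) | reversed so far: 25 -> 21 -> 13 -> 26 -> 10

25 -> 21 -> 13 -> 26 -> 10 -> None


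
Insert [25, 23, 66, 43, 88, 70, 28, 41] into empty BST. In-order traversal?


Insert 25: root
Insert 23: L from 25
Insert 66: R from 25
Insert 43: R from 25 -> L from 66
Insert 88: R from 25 -> R from 66
Insert 70: R from 25 -> R from 66 -> L from 88
Insert 28: R from 25 -> L from 66 -> L from 43
Insert 41: R from 25 -> L from 66 -> L from 43 -> R from 28

In-order: [23, 25, 28, 41, 43, 66, 70, 88]


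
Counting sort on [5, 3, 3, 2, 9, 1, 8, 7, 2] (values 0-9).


Input: [5, 3, 3, 2, 9, 1, 8, 7, 2]
Counts: [0, 1, 2, 2, 0, 1, 0, 1, 1, 1]

Sorted: [1, 2, 2, 3, 3, 5, 7, 8, 9]


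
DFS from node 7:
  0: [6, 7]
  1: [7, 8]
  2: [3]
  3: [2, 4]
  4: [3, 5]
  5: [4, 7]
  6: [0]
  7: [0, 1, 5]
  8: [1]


Visit 7, push [5, 1, 0]
Visit 0, push [6]
Visit 6, push []
Visit 1, push [8]
Visit 8, push []
Visit 5, push [4]
Visit 4, push [3]
Visit 3, push [2]
Visit 2, push []

DFS order: [7, 0, 6, 1, 8, 5, 4, 3, 2]


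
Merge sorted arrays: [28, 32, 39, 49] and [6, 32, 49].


Take 6 from B
Take 28 from A
Take 32 from A
Take 32 from B
Take 39 from A
Take 49 from A

Merged: [6, 28, 32, 32, 39, 49, 49]


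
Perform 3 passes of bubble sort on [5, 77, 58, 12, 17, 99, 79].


Initial: [5, 77, 58, 12, 17, 99, 79]
Pass 1: [5, 58, 12, 17, 77, 79, 99] (4 swaps)
Pass 2: [5, 12, 17, 58, 77, 79, 99] (2 swaps)
Pass 3: [5, 12, 17, 58, 77, 79, 99] (0 swaps)

After 3 passes: [5, 12, 17, 58, 77, 79, 99]


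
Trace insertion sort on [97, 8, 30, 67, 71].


Initial: [97, 8, 30, 67, 71]
Insert 8: [8, 97, 30, 67, 71]
Insert 30: [8, 30, 97, 67, 71]
Insert 67: [8, 30, 67, 97, 71]
Insert 71: [8, 30, 67, 71, 97]

Sorted: [8, 30, 67, 71, 97]


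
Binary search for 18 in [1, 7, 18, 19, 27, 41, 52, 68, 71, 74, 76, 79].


Step 1: lo=0, hi=11, mid=5, val=41
Step 2: lo=0, hi=4, mid=2, val=18

Found at index 2


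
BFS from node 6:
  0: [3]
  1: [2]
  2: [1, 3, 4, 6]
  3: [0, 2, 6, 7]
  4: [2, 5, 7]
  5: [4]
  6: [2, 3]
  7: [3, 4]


Visit 6, enqueue [2, 3]
Visit 2, enqueue [1, 4]
Visit 3, enqueue [0, 7]
Visit 1, enqueue []
Visit 4, enqueue [5]
Visit 0, enqueue []
Visit 7, enqueue []
Visit 5, enqueue []

BFS order: [6, 2, 3, 1, 4, 0, 7, 5]


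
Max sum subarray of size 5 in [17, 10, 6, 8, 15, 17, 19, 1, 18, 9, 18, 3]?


[0:5]: 56
[1:6]: 56
[2:7]: 65
[3:8]: 60
[4:9]: 70
[5:10]: 64
[6:11]: 65
[7:12]: 49

Max: 70 at [4:9]


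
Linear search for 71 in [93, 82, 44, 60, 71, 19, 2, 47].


i=0: 93!=71
i=1: 82!=71
i=2: 44!=71
i=3: 60!=71
i=4: 71==71 found!

Found at 4, 5 comps


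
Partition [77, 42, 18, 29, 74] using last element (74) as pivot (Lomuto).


Pivot: 74
  42 <= 74: swap -> [42, 77, 18, 29, 74]
  18 <= 74: swap -> [42, 18, 77, 29, 74]
  29 <= 74: swap -> [42, 18, 29, 77, 74]
Place pivot at 3: [42, 18, 29, 74, 77]

Partitioned: [42, 18, 29, 74, 77]


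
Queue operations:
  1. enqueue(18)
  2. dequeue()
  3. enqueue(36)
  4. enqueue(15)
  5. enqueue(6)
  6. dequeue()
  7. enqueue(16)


enqueue(18) -> [18]
dequeue()->18, []
enqueue(36) -> [36]
enqueue(15) -> [36, 15]
enqueue(6) -> [36, 15, 6]
dequeue()->36, [15, 6]
enqueue(16) -> [15, 6, 16]

Final queue: [15, 6, 16]


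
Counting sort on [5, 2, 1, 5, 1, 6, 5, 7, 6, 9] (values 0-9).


Input: [5, 2, 1, 5, 1, 6, 5, 7, 6, 9]
Counts: [0, 2, 1, 0, 0, 3, 2, 1, 0, 1]

Sorted: [1, 1, 2, 5, 5, 5, 6, 6, 7, 9]


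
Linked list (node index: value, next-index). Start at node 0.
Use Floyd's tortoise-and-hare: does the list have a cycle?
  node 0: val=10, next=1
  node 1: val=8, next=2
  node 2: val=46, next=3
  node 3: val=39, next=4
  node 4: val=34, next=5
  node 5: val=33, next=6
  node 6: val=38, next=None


Floyd's tortoise (slow, +1) and hare (fast, +2):
  init: slow=0, fast=0
  step 1: slow=1, fast=2
  step 2: slow=2, fast=4
  step 3: slow=3, fast=6
  step 4: fast -> None, no cycle

Cycle: no


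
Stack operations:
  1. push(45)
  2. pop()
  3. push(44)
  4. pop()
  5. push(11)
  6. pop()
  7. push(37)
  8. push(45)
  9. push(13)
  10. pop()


push(45) -> [45]
pop()->45, []
push(44) -> [44]
pop()->44, []
push(11) -> [11]
pop()->11, []
push(37) -> [37]
push(45) -> [37, 45]
push(13) -> [37, 45, 13]
pop()->13, [37, 45]

Final stack: [37, 45]


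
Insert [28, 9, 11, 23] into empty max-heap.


Insert 28: [28]
Insert 9: [28, 9]
Insert 11: [28, 9, 11]
Insert 23: [28, 23, 11, 9]

Final heap: [28, 23, 11, 9]


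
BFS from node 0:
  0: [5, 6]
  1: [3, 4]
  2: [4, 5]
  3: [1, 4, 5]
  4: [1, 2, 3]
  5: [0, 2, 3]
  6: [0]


Visit 0, enqueue [5, 6]
Visit 5, enqueue [2, 3]
Visit 6, enqueue []
Visit 2, enqueue [4]
Visit 3, enqueue [1]
Visit 4, enqueue []
Visit 1, enqueue []

BFS order: [0, 5, 6, 2, 3, 4, 1]


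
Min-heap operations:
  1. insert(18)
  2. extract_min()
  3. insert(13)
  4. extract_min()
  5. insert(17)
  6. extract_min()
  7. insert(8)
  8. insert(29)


insert(18) -> [18]
extract_min()->18, []
insert(13) -> [13]
extract_min()->13, []
insert(17) -> [17]
extract_min()->17, []
insert(8) -> [8]
insert(29) -> [8, 29]

Final heap: [8, 29]


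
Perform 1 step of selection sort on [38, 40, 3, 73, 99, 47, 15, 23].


Initial: [38, 40, 3, 73, 99, 47, 15, 23]
Step 1: min=3 at 2
  Swap: [3, 40, 38, 73, 99, 47, 15, 23]

After 1 step: [3, 40, 38, 73, 99, 47, 15, 23]


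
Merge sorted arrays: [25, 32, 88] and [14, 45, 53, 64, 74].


Take 14 from B
Take 25 from A
Take 32 from A
Take 45 from B
Take 53 from B
Take 64 from B
Take 74 from B

Merged: [14, 25, 32, 45, 53, 64, 74, 88]


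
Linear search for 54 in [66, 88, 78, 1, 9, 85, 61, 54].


i=0: 66!=54
i=1: 88!=54
i=2: 78!=54
i=3: 1!=54
i=4: 9!=54
i=5: 85!=54
i=6: 61!=54
i=7: 54==54 found!

Found at 7, 8 comps


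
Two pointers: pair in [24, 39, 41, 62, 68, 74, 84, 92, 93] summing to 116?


lo=0(24)+hi=8(93)=117
lo=0(24)+hi=7(92)=116

Yes: 24+92=116


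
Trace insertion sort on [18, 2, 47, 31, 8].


Initial: [18, 2, 47, 31, 8]
Insert 2: [2, 18, 47, 31, 8]
Insert 47: [2, 18, 47, 31, 8]
Insert 31: [2, 18, 31, 47, 8]
Insert 8: [2, 8, 18, 31, 47]

Sorted: [2, 8, 18, 31, 47]


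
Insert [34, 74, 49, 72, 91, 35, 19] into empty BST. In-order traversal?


Insert 34: root
Insert 74: R from 34
Insert 49: R from 34 -> L from 74
Insert 72: R from 34 -> L from 74 -> R from 49
Insert 91: R from 34 -> R from 74
Insert 35: R from 34 -> L from 74 -> L from 49
Insert 19: L from 34

In-order: [19, 34, 35, 49, 72, 74, 91]


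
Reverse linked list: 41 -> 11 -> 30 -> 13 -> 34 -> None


Step 1: curr=41, set curr.next=prev(None) | reversed so far: 41
Step 2: curr=11, set curr.next=prev(41) | reversed so far: 11 -> 41
Step 3: curr=30, set curr.next=prev(11) | reversed so far: 30 -> 11 -> 41
Step 4: curr=13, set curr.next=prev(30) | reversed so far: 13 -> 30 -> 11 -> 41
Step 5: curr=34, set curr.next=prev(13) | reversed so far: 34 -> 13 -> 30 -> 11 -> 41

34 -> 13 -> 30 -> 11 -> 41 -> None


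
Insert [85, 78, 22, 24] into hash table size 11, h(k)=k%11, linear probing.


Insert 85: h=8 -> slot 8
Insert 78: h=1 -> slot 1
Insert 22: h=0 -> slot 0
Insert 24: h=2 -> slot 2

Table: [22, 78, 24, None, None, None, None, None, 85, None, None]


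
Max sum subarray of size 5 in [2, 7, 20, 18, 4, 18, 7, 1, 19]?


[0:5]: 51
[1:6]: 67
[2:7]: 67
[3:8]: 48
[4:9]: 49

Max: 67 at [1:6]


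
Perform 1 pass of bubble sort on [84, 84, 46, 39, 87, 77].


Initial: [84, 84, 46, 39, 87, 77]
Pass 1: [84, 46, 39, 84, 77, 87] (3 swaps)

After 1 pass: [84, 46, 39, 84, 77, 87]


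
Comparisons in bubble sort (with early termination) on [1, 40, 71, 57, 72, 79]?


Algorithm: bubble sort (with early termination)
Input: [1, 40, 71, 57, 72, 79]
Sorted: [1, 40, 57, 71, 72, 79]

9


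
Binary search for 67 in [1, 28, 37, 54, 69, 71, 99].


Step 1: lo=0, hi=6, mid=3, val=54
Step 2: lo=4, hi=6, mid=5, val=71
Step 3: lo=4, hi=4, mid=4, val=69

Not found


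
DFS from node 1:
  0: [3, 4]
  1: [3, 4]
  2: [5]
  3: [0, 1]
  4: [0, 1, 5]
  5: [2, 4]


Visit 1, push [4, 3]
Visit 3, push [0]
Visit 0, push [4]
Visit 4, push [5]
Visit 5, push [2]
Visit 2, push []

DFS order: [1, 3, 0, 4, 5, 2]


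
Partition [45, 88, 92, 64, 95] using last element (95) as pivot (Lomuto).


Pivot: 95
  45 <= 95: advance i (no swap)
  88 <= 95: advance i (no swap)
  92 <= 95: advance i (no swap)
  64 <= 95: advance i (no swap)
Place pivot at 4: [45, 88, 92, 64, 95]

Partitioned: [45, 88, 92, 64, 95]


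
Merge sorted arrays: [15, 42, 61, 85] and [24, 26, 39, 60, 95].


Take 15 from A
Take 24 from B
Take 26 from B
Take 39 from B
Take 42 from A
Take 60 from B
Take 61 from A
Take 85 from A

Merged: [15, 24, 26, 39, 42, 60, 61, 85, 95]


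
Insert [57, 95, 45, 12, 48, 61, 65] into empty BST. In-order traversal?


Insert 57: root
Insert 95: R from 57
Insert 45: L from 57
Insert 12: L from 57 -> L from 45
Insert 48: L from 57 -> R from 45
Insert 61: R from 57 -> L from 95
Insert 65: R from 57 -> L from 95 -> R from 61

In-order: [12, 45, 48, 57, 61, 65, 95]


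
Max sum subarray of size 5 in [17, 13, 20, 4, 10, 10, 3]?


[0:5]: 64
[1:6]: 57
[2:7]: 47

Max: 64 at [0:5]


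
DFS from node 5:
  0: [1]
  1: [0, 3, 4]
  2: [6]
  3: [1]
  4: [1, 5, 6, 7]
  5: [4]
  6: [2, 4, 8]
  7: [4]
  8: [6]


Visit 5, push [4]
Visit 4, push [7, 6, 1]
Visit 1, push [3, 0]
Visit 0, push []
Visit 3, push []
Visit 6, push [8, 2]
Visit 2, push []
Visit 8, push []
Visit 7, push []

DFS order: [5, 4, 1, 0, 3, 6, 2, 8, 7]


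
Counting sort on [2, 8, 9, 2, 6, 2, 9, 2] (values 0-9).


Input: [2, 8, 9, 2, 6, 2, 9, 2]
Counts: [0, 0, 4, 0, 0, 0, 1, 0, 1, 2]

Sorted: [2, 2, 2, 2, 6, 8, 9, 9]


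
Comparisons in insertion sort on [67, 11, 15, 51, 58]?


Algorithm: insertion sort
Input: [67, 11, 15, 51, 58]
Sorted: [11, 15, 51, 58, 67]

7


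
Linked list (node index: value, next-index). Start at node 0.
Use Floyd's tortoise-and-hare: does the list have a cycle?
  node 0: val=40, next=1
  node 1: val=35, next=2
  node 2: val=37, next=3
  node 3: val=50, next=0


Floyd's tortoise (slow, +1) and hare (fast, +2):
  init: slow=0, fast=0
  step 1: slow=1, fast=2
  step 2: slow=2, fast=0
  step 3: slow=3, fast=2
  step 4: slow=0, fast=0
  slow == fast at node 0: cycle detected

Cycle: yes


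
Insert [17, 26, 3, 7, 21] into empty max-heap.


Insert 17: [17]
Insert 26: [26, 17]
Insert 3: [26, 17, 3]
Insert 7: [26, 17, 3, 7]
Insert 21: [26, 21, 3, 7, 17]

Final heap: [26, 21, 3, 7, 17]


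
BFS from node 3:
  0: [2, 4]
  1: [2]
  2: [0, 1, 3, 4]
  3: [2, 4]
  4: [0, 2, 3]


Visit 3, enqueue [2, 4]
Visit 2, enqueue [0, 1]
Visit 4, enqueue []
Visit 0, enqueue []
Visit 1, enqueue []

BFS order: [3, 2, 4, 0, 1]


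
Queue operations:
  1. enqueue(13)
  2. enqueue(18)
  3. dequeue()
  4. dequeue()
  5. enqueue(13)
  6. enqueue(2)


enqueue(13) -> [13]
enqueue(18) -> [13, 18]
dequeue()->13, [18]
dequeue()->18, []
enqueue(13) -> [13]
enqueue(2) -> [13, 2]

Final queue: [13, 2]


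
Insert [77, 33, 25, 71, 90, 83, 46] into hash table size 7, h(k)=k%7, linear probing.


Insert 77: h=0 -> slot 0
Insert 33: h=5 -> slot 5
Insert 25: h=4 -> slot 4
Insert 71: h=1 -> slot 1
Insert 90: h=6 -> slot 6
Insert 83: h=6, 3 probes -> slot 2
Insert 46: h=4, 6 probes -> slot 3

Table: [77, 71, 83, 46, 25, 33, 90]


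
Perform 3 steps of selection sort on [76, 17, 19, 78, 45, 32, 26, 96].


Initial: [76, 17, 19, 78, 45, 32, 26, 96]
Step 1: min=17 at 1
  Swap: [17, 76, 19, 78, 45, 32, 26, 96]
Step 2: min=19 at 2
  Swap: [17, 19, 76, 78, 45, 32, 26, 96]
Step 3: min=26 at 6
  Swap: [17, 19, 26, 78, 45, 32, 76, 96]

After 3 steps: [17, 19, 26, 78, 45, 32, 76, 96]


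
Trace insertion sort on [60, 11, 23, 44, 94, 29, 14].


Initial: [60, 11, 23, 44, 94, 29, 14]
Insert 11: [11, 60, 23, 44, 94, 29, 14]
Insert 23: [11, 23, 60, 44, 94, 29, 14]
Insert 44: [11, 23, 44, 60, 94, 29, 14]
Insert 94: [11, 23, 44, 60, 94, 29, 14]
Insert 29: [11, 23, 29, 44, 60, 94, 14]
Insert 14: [11, 14, 23, 29, 44, 60, 94]

Sorted: [11, 14, 23, 29, 44, 60, 94]


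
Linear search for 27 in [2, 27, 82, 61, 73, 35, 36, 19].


i=0: 2!=27
i=1: 27==27 found!

Found at 1, 2 comps


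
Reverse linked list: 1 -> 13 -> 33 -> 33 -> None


Step 1: curr=1, set curr.next=prev(None) | reversed so far: 1
Step 2: curr=13, set curr.next=prev(1) | reversed so far: 13 -> 1
Step 3: curr=33, set curr.next=prev(13) | reversed so far: 33 -> 13 -> 1
Step 4: curr=33, set curr.next=prev(33) | reversed so far: 33 -> 33 -> 13 -> 1

33 -> 33 -> 13 -> 1 -> None


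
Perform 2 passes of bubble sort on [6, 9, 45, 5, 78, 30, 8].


Initial: [6, 9, 45, 5, 78, 30, 8]
Pass 1: [6, 9, 5, 45, 30, 8, 78] (3 swaps)
Pass 2: [6, 5, 9, 30, 8, 45, 78] (3 swaps)

After 2 passes: [6, 5, 9, 30, 8, 45, 78]


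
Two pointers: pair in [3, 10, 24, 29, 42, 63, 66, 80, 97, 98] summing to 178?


lo=0(3)+hi=9(98)=101
lo=1(10)+hi=9(98)=108
lo=2(24)+hi=9(98)=122
lo=3(29)+hi=9(98)=127
lo=4(42)+hi=9(98)=140
lo=5(63)+hi=9(98)=161
lo=6(66)+hi=9(98)=164
lo=7(80)+hi=9(98)=178

Yes: 80+98=178


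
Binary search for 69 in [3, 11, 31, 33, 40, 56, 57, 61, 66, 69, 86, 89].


Step 1: lo=0, hi=11, mid=5, val=56
Step 2: lo=6, hi=11, mid=8, val=66
Step 3: lo=9, hi=11, mid=10, val=86
Step 4: lo=9, hi=9, mid=9, val=69

Found at index 9


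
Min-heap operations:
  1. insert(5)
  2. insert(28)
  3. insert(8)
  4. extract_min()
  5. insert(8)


insert(5) -> [5]
insert(28) -> [5, 28]
insert(8) -> [5, 28, 8]
extract_min()->5, [8, 28]
insert(8) -> [8, 28, 8]

Final heap: [8, 28, 8]


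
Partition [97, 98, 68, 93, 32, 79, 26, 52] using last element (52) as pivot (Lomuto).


Pivot: 52
  32 <= 52: swap -> [32, 98, 68, 93, 97, 79, 26, 52]
  26 <= 52: swap -> [32, 26, 68, 93, 97, 79, 98, 52]
Place pivot at 2: [32, 26, 52, 93, 97, 79, 98, 68]

Partitioned: [32, 26, 52, 93, 97, 79, 98, 68]


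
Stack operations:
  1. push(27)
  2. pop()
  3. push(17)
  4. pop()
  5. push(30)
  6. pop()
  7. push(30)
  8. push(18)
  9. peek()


push(27) -> [27]
pop()->27, []
push(17) -> [17]
pop()->17, []
push(30) -> [30]
pop()->30, []
push(30) -> [30]
push(18) -> [30, 18]
peek()->18

Final stack: [30, 18]


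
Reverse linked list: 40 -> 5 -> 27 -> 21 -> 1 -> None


Step 1: curr=40, set curr.next=prev(None) | reversed so far: 40
Step 2: curr=5, set curr.next=prev(40) | reversed so far: 5 -> 40
Step 3: curr=27, set curr.next=prev(5) | reversed so far: 27 -> 5 -> 40
Step 4: curr=21, set curr.next=prev(27) | reversed so far: 21 -> 27 -> 5 -> 40
Step 5: curr=1, set curr.next=prev(21) | reversed so far: 1 -> 21 -> 27 -> 5 -> 40

1 -> 21 -> 27 -> 5 -> 40 -> None


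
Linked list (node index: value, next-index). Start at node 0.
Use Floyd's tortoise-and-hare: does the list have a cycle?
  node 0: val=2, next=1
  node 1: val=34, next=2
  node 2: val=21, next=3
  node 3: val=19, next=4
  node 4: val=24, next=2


Floyd's tortoise (slow, +1) and hare (fast, +2):
  init: slow=0, fast=0
  step 1: slow=1, fast=2
  step 2: slow=2, fast=4
  step 3: slow=3, fast=3
  slow == fast at node 3: cycle detected

Cycle: yes


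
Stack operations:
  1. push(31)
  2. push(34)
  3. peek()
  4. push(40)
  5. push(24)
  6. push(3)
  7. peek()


push(31) -> [31]
push(34) -> [31, 34]
peek()->34
push(40) -> [31, 34, 40]
push(24) -> [31, 34, 40, 24]
push(3) -> [31, 34, 40, 24, 3]
peek()->3

Final stack: [31, 34, 40, 24, 3]


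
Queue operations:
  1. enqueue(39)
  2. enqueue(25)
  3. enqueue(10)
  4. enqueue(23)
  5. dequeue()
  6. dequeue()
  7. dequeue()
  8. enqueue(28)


enqueue(39) -> [39]
enqueue(25) -> [39, 25]
enqueue(10) -> [39, 25, 10]
enqueue(23) -> [39, 25, 10, 23]
dequeue()->39, [25, 10, 23]
dequeue()->25, [10, 23]
dequeue()->10, [23]
enqueue(28) -> [23, 28]

Final queue: [23, 28]


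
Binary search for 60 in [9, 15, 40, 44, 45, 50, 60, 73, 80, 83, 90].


Step 1: lo=0, hi=10, mid=5, val=50
Step 2: lo=6, hi=10, mid=8, val=80
Step 3: lo=6, hi=7, mid=6, val=60

Found at index 6


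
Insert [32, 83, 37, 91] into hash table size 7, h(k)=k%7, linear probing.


Insert 32: h=4 -> slot 4
Insert 83: h=6 -> slot 6
Insert 37: h=2 -> slot 2
Insert 91: h=0 -> slot 0

Table: [91, None, 37, None, 32, None, 83]


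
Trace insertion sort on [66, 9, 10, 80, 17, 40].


Initial: [66, 9, 10, 80, 17, 40]
Insert 9: [9, 66, 10, 80, 17, 40]
Insert 10: [9, 10, 66, 80, 17, 40]
Insert 80: [9, 10, 66, 80, 17, 40]
Insert 17: [9, 10, 17, 66, 80, 40]
Insert 40: [9, 10, 17, 40, 66, 80]

Sorted: [9, 10, 17, 40, 66, 80]


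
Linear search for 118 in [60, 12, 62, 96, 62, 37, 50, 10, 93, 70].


i=0: 60!=118
i=1: 12!=118
i=2: 62!=118
i=3: 96!=118
i=4: 62!=118
i=5: 37!=118
i=6: 50!=118
i=7: 10!=118
i=8: 93!=118
i=9: 70!=118

Not found, 10 comps


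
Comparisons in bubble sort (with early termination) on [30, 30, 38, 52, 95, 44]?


Algorithm: bubble sort (with early termination)
Input: [30, 30, 38, 52, 95, 44]
Sorted: [30, 30, 38, 44, 52, 95]

12


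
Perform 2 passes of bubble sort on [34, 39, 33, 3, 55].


Initial: [34, 39, 33, 3, 55]
Pass 1: [34, 33, 3, 39, 55] (2 swaps)
Pass 2: [33, 3, 34, 39, 55] (2 swaps)

After 2 passes: [33, 3, 34, 39, 55]


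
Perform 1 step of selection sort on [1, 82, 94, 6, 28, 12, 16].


Initial: [1, 82, 94, 6, 28, 12, 16]
Step 1: min=1 at 0
  Swap: [1, 82, 94, 6, 28, 12, 16]

After 1 step: [1, 82, 94, 6, 28, 12, 16]


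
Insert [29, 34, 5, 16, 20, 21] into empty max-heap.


Insert 29: [29]
Insert 34: [34, 29]
Insert 5: [34, 29, 5]
Insert 16: [34, 29, 5, 16]
Insert 20: [34, 29, 5, 16, 20]
Insert 21: [34, 29, 21, 16, 20, 5]

Final heap: [34, 29, 21, 16, 20, 5]


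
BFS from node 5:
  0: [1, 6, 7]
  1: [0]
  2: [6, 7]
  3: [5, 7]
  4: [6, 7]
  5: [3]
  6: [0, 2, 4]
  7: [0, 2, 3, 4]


Visit 5, enqueue [3]
Visit 3, enqueue [7]
Visit 7, enqueue [0, 2, 4]
Visit 0, enqueue [1, 6]
Visit 2, enqueue []
Visit 4, enqueue []
Visit 1, enqueue []
Visit 6, enqueue []

BFS order: [5, 3, 7, 0, 2, 4, 1, 6]


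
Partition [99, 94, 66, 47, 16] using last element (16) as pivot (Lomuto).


Pivot: 16
Place pivot at 0: [16, 94, 66, 47, 99]

Partitioned: [16, 94, 66, 47, 99]


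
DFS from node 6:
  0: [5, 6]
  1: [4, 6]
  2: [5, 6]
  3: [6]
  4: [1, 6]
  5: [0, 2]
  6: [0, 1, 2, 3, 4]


Visit 6, push [4, 3, 2, 1, 0]
Visit 0, push [5]
Visit 5, push [2]
Visit 2, push []
Visit 1, push [4]
Visit 4, push []
Visit 3, push []

DFS order: [6, 0, 5, 2, 1, 4, 3]


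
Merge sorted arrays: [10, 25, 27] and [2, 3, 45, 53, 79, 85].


Take 2 from B
Take 3 from B
Take 10 from A
Take 25 from A
Take 27 from A

Merged: [2, 3, 10, 25, 27, 45, 53, 79, 85]


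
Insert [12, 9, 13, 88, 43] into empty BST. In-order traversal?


Insert 12: root
Insert 9: L from 12
Insert 13: R from 12
Insert 88: R from 12 -> R from 13
Insert 43: R from 12 -> R from 13 -> L from 88

In-order: [9, 12, 13, 43, 88]


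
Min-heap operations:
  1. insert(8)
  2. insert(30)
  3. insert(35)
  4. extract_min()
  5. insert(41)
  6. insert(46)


insert(8) -> [8]
insert(30) -> [8, 30]
insert(35) -> [8, 30, 35]
extract_min()->8, [30, 35]
insert(41) -> [30, 35, 41]
insert(46) -> [30, 35, 41, 46]

Final heap: [30, 35, 41, 46]


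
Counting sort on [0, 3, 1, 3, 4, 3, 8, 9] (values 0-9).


Input: [0, 3, 1, 3, 4, 3, 8, 9]
Counts: [1, 1, 0, 3, 1, 0, 0, 0, 1, 1]

Sorted: [0, 1, 3, 3, 3, 4, 8, 9]


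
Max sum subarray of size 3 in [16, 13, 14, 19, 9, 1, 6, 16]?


[0:3]: 43
[1:4]: 46
[2:5]: 42
[3:6]: 29
[4:7]: 16
[5:8]: 23

Max: 46 at [1:4]


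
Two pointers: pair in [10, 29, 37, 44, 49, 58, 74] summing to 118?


lo=0(10)+hi=6(74)=84
lo=1(29)+hi=6(74)=103
lo=2(37)+hi=6(74)=111
lo=3(44)+hi=6(74)=118

Yes: 44+74=118


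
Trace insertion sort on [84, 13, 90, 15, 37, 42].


Initial: [84, 13, 90, 15, 37, 42]
Insert 13: [13, 84, 90, 15, 37, 42]
Insert 90: [13, 84, 90, 15, 37, 42]
Insert 15: [13, 15, 84, 90, 37, 42]
Insert 37: [13, 15, 37, 84, 90, 42]
Insert 42: [13, 15, 37, 42, 84, 90]

Sorted: [13, 15, 37, 42, 84, 90]


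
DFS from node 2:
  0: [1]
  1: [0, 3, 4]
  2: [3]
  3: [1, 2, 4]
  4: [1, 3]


Visit 2, push [3]
Visit 3, push [4, 1]
Visit 1, push [4, 0]
Visit 0, push []
Visit 4, push []

DFS order: [2, 3, 1, 0, 4]


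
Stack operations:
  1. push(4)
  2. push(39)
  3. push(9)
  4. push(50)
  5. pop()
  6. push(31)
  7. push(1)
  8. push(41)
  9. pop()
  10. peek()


push(4) -> [4]
push(39) -> [4, 39]
push(9) -> [4, 39, 9]
push(50) -> [4, 39, 9, 50]
pop()->50, [4, 39, 9]
push(31) -> [4, 39, 9, 31]
push(1) -> [4, 39, 9, 31, 1]
push(41) -> [4, 39, 9, 31, 1, 41]
pop()->41, [4, 39, 9, 31, 1]
peek()->1

Final stack: [4, 39, 9, 31, 1]


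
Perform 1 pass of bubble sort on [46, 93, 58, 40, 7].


Initial: [46, 93, 58, 40, 7]
Pass 1: [46, 58, 40, 7, 93] (3 swaps)

After 1 pass: [46, 58, 40, 7, 93]


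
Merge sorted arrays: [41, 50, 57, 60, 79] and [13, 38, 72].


Take 13 from B
Take 38 from B
Take 41 from A
Take 50 from A
Take 57 from A
Take 60 from A
Take 72 from B

Merged: [13, 38, 41, 50, 57, 60, 72, 79]


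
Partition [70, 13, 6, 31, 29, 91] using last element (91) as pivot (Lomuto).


Pivot: 91
  70 <= 91: advance i (no swap)
  13 <= 91: advance i (no swap)
  6 <= 91: advance i (no swap)
  31 <= 91: advance i (no swap)
  29 <= 91: advance i (no swap)
Place pivot at 5: [70, 13, 6, 31, 29, 91]

Partitioned: [70, 13, 6, 31, 29, 91]


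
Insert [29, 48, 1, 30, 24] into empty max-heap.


Insert 29: [29]
Insert 48: [48, 29]
Insert 1: [48, 29, 1]
Insert 30: [48, 30, 1, 29]
Insert 24: [48, 30, 1, 29, 24]

Final heap: [48, 30, 1, 29, 24]


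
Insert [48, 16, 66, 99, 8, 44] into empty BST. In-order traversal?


Insert 48: root
Insert 16: L from 48
Insert 66: R from 48
Insert 99: R from 48 -> R from 66
Insert 8: L from 48 -> L from 16
Insert 44: L from 48 -> R from 16

In-order: [8, 16, 44, 48, 66, 99]


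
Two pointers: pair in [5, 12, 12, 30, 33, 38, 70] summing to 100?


lo=0(5)+hi=6(70)=75
lo=1(12)+hi=6(70)=82
lo=2(12)+hi=6(70)=82
lo=3(30)+hi=6(70)=100

Yes: 30+70=100


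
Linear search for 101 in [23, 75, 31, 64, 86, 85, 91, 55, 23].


i=0: 23!=101
i=1: 75!=101
i=2: 31!=101
i=3: 64!=101
i=4: 86!=101
i=5: 85!=101
i=6: 91!=101
i=7: 55!=101
i=8: 23!=101

Not found, 9 comps


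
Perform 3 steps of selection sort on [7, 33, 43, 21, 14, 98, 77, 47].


Initial: [7, 33, 43, 21, 14, 98, 77, 47]
Step 1: min=7 at 0
  Swap: [7, 33, 43, 21, 14, 98, 77, 47]
Step 2: min=14 at 4
  Swap: [7, 14, 43, 21, 33, 98, 77, 47]
Step 3: min=21 at 3
  Swap: [7, 14, 21, 43, 33, 98, 77, 47]

After 3 steps: [7, 14, 21, 43, 33, 98, 77, 47]


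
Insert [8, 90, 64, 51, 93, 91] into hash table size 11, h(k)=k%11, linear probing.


Insert 8: h=8 -> slot 8
Insert 90: h=2 -> slot 2
Insert 64: h=9 -> slot 9
Insert 51: h=7 -> slot 7
Insert 93: h=5 -> slot 5
Insert 91: h=3 -> slot 3

Table: [None, None, 90, 91, None, 93, None, 51, 8, 64, None]


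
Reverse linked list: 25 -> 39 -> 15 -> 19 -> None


Step 1: curr=25, set curr.next=prev(None) | reversed so far: 25
Step 2: curr=39, set curr.next=prev(25) | reversed so far: 39 -> 25
Step 3: curr=15, set curr.next=prev(39) | reversed so far: 15 -> 39 -> 25
Step 4: curr=19, set curr.next=prev(15) | reversed so far: 19 -> 15 -> 39 -> 25

19 -> 15 -> 39 -> 25 -> None


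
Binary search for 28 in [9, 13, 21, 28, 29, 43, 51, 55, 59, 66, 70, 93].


Step 1: lo=0, hi=11, mid=5, val=43
Step 2: lo=0, hi=4, mid=2, val=21
Step 3: lo=3, hi=4, mid=3, val=28

Found at index 3


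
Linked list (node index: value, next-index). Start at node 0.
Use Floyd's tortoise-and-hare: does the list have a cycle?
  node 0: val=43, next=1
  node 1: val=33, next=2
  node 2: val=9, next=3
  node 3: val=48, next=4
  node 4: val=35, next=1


Floyd's tortoise (slow, +1) and hare (fast, +2):
  init: slow=0, fast=0
  step 1: slow=1, fast=2
  step 2: slow=2, fast=4
  step 3: slow=3, fast=2
  step 4: slow=4, fast=4
  slow == fast at node 4: cycle detected

Cycle: yes


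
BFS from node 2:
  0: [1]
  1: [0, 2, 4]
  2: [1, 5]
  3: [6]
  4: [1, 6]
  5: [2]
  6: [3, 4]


Visit 2, enqueue [1, 5]
Visit 1, enqueue [0, 4]
Visit 5, enqueue []
Visit 0, enqueue []
Visit 4, enqueue [6]
Visit 6, enqueue [3]
Visit 3, enqueue []

BFS order: [2, 1, 5, 0, 4, 6, 3]


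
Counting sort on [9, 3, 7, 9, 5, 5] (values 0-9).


Input: [9, 3, 7, 9, 5, 5]
Counts: [0, 0, 0, 1, 0, 2, 0, 1, 0, 2]

Sorted: [3, 5, 5, 7, 9, 9]


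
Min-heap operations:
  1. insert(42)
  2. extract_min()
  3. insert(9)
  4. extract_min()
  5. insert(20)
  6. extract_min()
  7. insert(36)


insert(42) -> [42]
extract_min()->42, []
insert(9) -> [9]
extract_min()->9, []
insert(20) -> [20]
extract_min()->20, []
insert(36) -> [36]

Final heap: [36]


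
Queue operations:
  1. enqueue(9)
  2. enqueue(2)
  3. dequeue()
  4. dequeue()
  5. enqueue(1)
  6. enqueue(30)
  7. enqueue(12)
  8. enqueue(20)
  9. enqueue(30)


enqueue(9) -> [9]
enqueue(2) -> [9, 2]
dequeue()->9, [2]
dequeue()->2, []
enqueue(1) -> [1]
enqueue(30) -> [1, 30]
enqueue(12) -> [1, 30, 12]
enqueue(20) -> [1, 30, 12, 20]
enqueue(30) -> [1, 30, 12, 20, 30]

Final queue: [1, 30, 12, 20, 30]


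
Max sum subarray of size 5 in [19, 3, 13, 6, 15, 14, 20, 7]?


[0:5]: 56
[1:6]: 51
[2:7]: 68
[3:8]: 62

Max: 68 at [2:7]


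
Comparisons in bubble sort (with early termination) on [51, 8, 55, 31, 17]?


Algorithm: bubble sort (with early termination)
Input: [51, 8, 55, 31, 17]
Sorted: [8, 17, 31, 51, 55]

10


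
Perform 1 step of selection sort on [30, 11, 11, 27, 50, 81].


Initial: [30, 11, 11, 27, 50, 81]
Step 1: min=11 at 1
  Swap: [11, 30, 11, 27, 50, 81]

After 1 step: [11, 30, 11, 27, 50, 81]


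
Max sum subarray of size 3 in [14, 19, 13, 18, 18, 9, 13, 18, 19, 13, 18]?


[0:3]: 46
[1:4]: 50
[2:5]: 49
[3:6]: 45
[4:7]: 40
[5:8]: 40
[6:9]: 50
[7:10]: 50
[8:11]: 50

Max: 50 at [1:4]


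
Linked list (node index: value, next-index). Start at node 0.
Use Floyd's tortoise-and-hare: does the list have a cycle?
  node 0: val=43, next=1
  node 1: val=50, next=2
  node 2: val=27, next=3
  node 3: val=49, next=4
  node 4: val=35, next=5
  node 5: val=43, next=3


Floyd's tortoise (slow, +1) and hare (fast, +2):
  init: slow=0, fast=0
  step 1: slow=1, fast=2
  step 2: slow=2, fast=4
  step 3: slow=3, fast=3
  slow == fast at node 3: cycle detected

Cycle: yes


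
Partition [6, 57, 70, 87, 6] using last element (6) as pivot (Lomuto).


Pivot: 6
  6 <= 6: advance i (no swap)
Place pivot at 1: [6, 6, 70, 87, 57]

Partitioned: [6, 6, 70, 87, 57]


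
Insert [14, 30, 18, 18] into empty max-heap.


Insert 14: [14]
Insert 30: [30, 14]
Insert 18: [30, 14, 18]
Insert 18: [30, 18, 18, 14]

Final heap: [30, 18, 18, 14]


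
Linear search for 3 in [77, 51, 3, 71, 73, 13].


i=0: 77!=3
i=1: 51!=3
i=2: 3==3 found!

Found at 2, 3 comps


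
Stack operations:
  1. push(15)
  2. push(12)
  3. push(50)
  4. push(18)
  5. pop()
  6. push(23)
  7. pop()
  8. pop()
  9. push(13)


push(15) -> [15]
push(12) -> [15, 12]
push(50) -> [15, 12, 50]
push(18) -> [15, 12, 50, 18]
pop()->18, [15, 12, 50]
push(23) -> [15, 12, 50, 23]
pop()->23, [15, 12, 50]
pop()->50, [15, 12]
push(13) -> [15, 12, 13]

Final stack: [15, 12, 13]


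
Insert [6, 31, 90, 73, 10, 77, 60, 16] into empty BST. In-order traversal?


Insert 6: root
Insert 31: R from 6
Insert 90: R from 6 -> R from 31
Insert 73: R from 6 -> R from 31 -> L from 90
Insert 10: R from 6 -> L from 31
Insert 77: R from 6 -> R from 31 -> L from 90 -> R from 73
Insert 60: R from 6 -> R from 31 -> L from 90 -> L from 73
Insert 16: R from 6 -> L from 31 -> R from 10

In-order: [6, 10, 16, 31, 60, 73, 77, 90]


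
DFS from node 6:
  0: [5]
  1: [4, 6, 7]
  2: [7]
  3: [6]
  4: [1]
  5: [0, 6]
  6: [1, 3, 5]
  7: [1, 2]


Visit 6, push [5, 3, 1]
Visit 1, push [7, 4]
Visit 4, push []
Visit 7, push [2]
Visit 2, push []
Visit 3, push []
Visit 5, push [0]
Visit 0, push []

DFS order: [6, 1, 4, 7, 2, 3, 5, 0]


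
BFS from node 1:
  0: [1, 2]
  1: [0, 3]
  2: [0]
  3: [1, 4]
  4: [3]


Visit 1, enqueue [0, 3]
Visit 0, enqueue [2]
Visit 3, enqueue [4]
Visit 2, enqueue []
Visit 4, enqueue []

BFS order: [1, 0, 3, 2, 4]


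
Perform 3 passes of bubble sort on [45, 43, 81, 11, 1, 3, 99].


Initial: [45, 43, 81, 11, 1, 3, 99]
Pass 1: [43, 45, 11, 1, 3, 81, 99] (4 swaps)
Pass 2: [43, 11, 1, 3, 45, 81, 99] (3 swaps)
Pass 3: [11, 1, 3, 43, 45, 81, 99] (3 swaps)

After 3 passes: [11, 1, 3, 43, 45, 81, 99]


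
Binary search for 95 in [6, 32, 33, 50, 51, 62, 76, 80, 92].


Step 1: lo=0, hi=8, mid=4, val=51
Step 2: lo=5, hi=8, mid=6, val=76
Step 3: lo=7, hi=8, mid=7, val=80
Step 4: lo=8, hi=8, mid=8, val=92

Not found


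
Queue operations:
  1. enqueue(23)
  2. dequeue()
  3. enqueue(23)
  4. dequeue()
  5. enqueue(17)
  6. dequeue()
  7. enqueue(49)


enqueue(23) -> [23]
dequeue()->23, []
enqueue(23) -> [23]
dequeue()->23, []
enqueue(17) -> [17]
dequeue()->17, []
enqueue(49) -> [49]

Final queue: [49]


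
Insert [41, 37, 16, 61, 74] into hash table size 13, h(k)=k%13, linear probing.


Insert 41: h=2 -> slot 2
Insert 37: h=11 -> slot 11
Insert 16: h=3 -> slot 3
Insert 61: h=9 -> slot 9
Insert 74: h=9, 1 probes -> slot 10

Table: [None, None, 41, 16, None, None, None, None, None, 61, 74, 37, None]


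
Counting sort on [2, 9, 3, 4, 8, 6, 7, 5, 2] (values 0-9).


Input: [2, 9, 3, 4, 8, 6, 7, 5, 2]
Counts: [0, 0, 2, 1, 1, 1, 1, 1, 1, 1]

Sorted: [2, 2, 3, 4, 5, 6, 7, 8, 9]


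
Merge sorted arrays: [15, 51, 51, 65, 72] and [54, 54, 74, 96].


Take 15 from A
Take 51 from A
Take 51 from A
Take 54 from B
Take 54 from B
Take 65 from A
Take 72 from A

Merged: [15, 51, 51, 54, 54, 65, 72, 74, 96]


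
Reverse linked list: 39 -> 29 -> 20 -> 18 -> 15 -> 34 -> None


Step 1: curr=39, set curr.next=prev(None) | reversed so far: 39
Step 2: curr=29, set curr.next=prev(39) | reversed so far: 29 -> 39
Step 3: curr=20, set curr.next=prev(29) | reversed so far: 20 -> 29 -> 39
Step 4: curr=18, set curr.next=prev(20) | reversed so far: 18 -> 20 -> 29 -> 39
Step 5: curr=15, set curr.next=prev(18) | reversed so far: 15 -> 18 -> 20 -> 29 -> 39
Step 6: curr=34, set curr.next=prev(15) | reversed so far: 34 -> 15 -> 18 -> 20 -> 29 -> 39

34 -> 15 -> 18 -> 20 -> 29 -> 39 -> None


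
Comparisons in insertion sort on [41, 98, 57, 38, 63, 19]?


Algorithm: insertion sort
Input: [41, 98, 57, 38, 63, 19]
Sorted: [19, 38, 41, 57, 63, 98]

13


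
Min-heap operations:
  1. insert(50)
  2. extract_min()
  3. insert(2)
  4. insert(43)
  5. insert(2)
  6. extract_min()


insert(50) -> [50]
extract_min()->50, []
insert(2) -> [2]
insert(43) -> [2, 43]
insert(2) -> [2, 43, 2]
extract_min()->2, [2, 43]

Final heap: [2, 43]


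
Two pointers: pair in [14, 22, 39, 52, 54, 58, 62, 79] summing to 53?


lo=0(14)+hi=7(79)=93
lo=0(14)+hi=6(62)=76
lo=0(14)+hi=5(58)=72
lo=0(14)+hi=4(54)=68
lo=0(14)+hi=3(52)=66
lo=0(14)+hi=2(39)=53

Yes: 14+39=53


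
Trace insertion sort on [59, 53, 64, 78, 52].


Initial: [59, 53, 64, 78, 52]
Insert 53: [53, 59, 64, 78, 52]
Insert 64: [53, 59, 64, 78, 52]
Insert 78: [53, 59, 64, 78, 52]
Insert 52: [52, 53, 59, 64, 78]

Sorted: [52, 53, 59, 64, 78]


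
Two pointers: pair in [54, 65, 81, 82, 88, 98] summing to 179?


lo=0(54)+hi=5(98)=152
lo=1(65)+hi=5(98)=163
lo=2(81)+hi=5(98)=179

Yes: 81+98=179


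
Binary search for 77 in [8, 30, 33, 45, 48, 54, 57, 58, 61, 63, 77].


Step 1: lo=0, hi=10, mid=5, val=54
Step 2: lo=6, hi=10, mid=8, val=61
Step 3: lo=9, hi=10, mid=9, val=63
Step 4: lo=10, hi=10, mid=10, val=77

Found at index 10


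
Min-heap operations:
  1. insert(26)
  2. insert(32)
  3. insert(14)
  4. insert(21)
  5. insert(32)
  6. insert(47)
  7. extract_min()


insert(26) -> [26]
insert(32) -> [26, 32]
insert(14) -> [14, 32, 26]
insert(21) -> [14, 21, 26, 32]
insert(32) -> [14, 21, 26, 32, 32]
insert(47) -> [14, 21, 26, 32, 32, 47]
extract_min()->14, [21, 32, 26, 32, 47]

Final heap: [21, 32, 26, 32, 47]


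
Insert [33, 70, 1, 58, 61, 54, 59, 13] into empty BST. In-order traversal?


Insert 33: root
Insert 70: R from 33
Insert 1: L from 33
Insert 58: R from 33 -> L from 70
Insert 61: R from 33 -> L from 70 -> R from 58
Insert 54: R from 33 -> L from 70 -> L from 58
Insert 59: R from 33 -> L from 70 -> R from 58 -> L from 61
Insert 13: L from 33 -> R from 1

In-order: [1, 13, 33, 54, 58, 59, 61, 70]


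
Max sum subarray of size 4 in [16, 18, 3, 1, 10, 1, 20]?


[0:4]: 38
[1:5]: 32
[2:6]: 15
[3:7]: 32

Max: 38 at [0:4]


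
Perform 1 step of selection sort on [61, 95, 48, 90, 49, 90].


Initial: [61, 95, 48, 90, 49, 90]
Step 1: min=48 at 2
  Swap: [48, 95, 61, 90, 49, 90]

After 1 step: [48, 95, 61, 90, 49, 90]


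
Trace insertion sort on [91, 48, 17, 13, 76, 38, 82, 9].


Initial: [91, 48, 17, 13, 76, 38, 82, 9]
Insert 48: [48, 91, 17, 13, 76, 38, 82, 9]
Insert 17: [17, 48, 91, 13, 76, 38, 82, 9]
Insert 13: [13, 17, 48, 91, 76, 38, 82, 9]
Insert 76: [13, 17, 48, 76, 91, 38, 82, 9]
Insert 38: [13, 17, 38, 48, 76, 91, 82, 9]
Insert 82: [13, 17, 38, 48, 76, 82, 91, 9]
Insert 9: [9, 13, 17, 38, 48, 76, 82, 91]

Sorted: [9, 13, 17, 38, 48, 76, 82, 91]


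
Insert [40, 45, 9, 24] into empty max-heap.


Insert 40: [40]
Insert 45: [45, 40]
Insert 9: [45, 40, 9]
Insert 24: [45, 40, 9, 24]

Final heap: [45, 40, 9, 24]


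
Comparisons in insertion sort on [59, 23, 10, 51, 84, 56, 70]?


Algorithm: insertion sort
Input: [59, 23, 10, 51, 84, 56, 70]
Sorted: [10, 23, 51, 56, 59, 70, 84]

11


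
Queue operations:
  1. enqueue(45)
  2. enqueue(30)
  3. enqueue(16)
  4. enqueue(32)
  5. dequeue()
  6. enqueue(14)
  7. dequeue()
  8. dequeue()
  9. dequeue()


enqueue(45) -> [45]
enqueue(30) -> [45, 30]
enqueue(16) -> [45, 30, 16]
enqueue(32) -> [45, 30, 16, 32]
dequeue()->45, [30, 16, 32]
enqueue(14) -> [30, 16, 32, 14]
dequeue()->30, [16, 32, 14]
dequeue()->16, [32, 14]
dequeue()->32, [14]

Final queue: [14]


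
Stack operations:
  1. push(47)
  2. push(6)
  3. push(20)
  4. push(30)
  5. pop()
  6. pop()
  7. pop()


push(47) -> [47]
push(6) -> [47, 6]
push(20) -> [47, 6, 20]
push(30) -> [47, 6, 20, 30]
pop()->30, [47, 6, 20]
pop()->20, [47, 6]
pop()->6, [47]

Final stack: [47]


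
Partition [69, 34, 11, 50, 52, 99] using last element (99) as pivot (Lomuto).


Pivot: 99
  69 <= 99: advance i (no swap)
  34 <= 99: advance i (no swap)
  11 <= 99: advance i (no swap)
  50 <= 99: advance i (no swap)
  52 <= 99: advance i (no swap)
Place pivot at 5: [69, 34, 11, 50, 52, 99]

Partitioned: [69, 34, 11, 50, 52, 99]


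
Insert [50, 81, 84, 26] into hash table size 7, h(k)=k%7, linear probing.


Insert 50: h=1 -> slot 1
Insert 81: h=4 -> slot 4
Insert 84: h=0 -> slot 0
Insert 26: h=5 -> slot 5

Table: [84, 50, None, None, 81, 26, None]


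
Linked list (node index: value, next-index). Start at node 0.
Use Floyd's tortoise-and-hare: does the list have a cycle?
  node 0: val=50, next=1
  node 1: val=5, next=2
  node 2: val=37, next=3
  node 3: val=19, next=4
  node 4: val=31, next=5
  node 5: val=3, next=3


Floyd's tortoise (slow, +1) and hare (fast, +2):
  init: slow=0, fast=0
  step 1: slow=1, fast=2
  step 2: slow=2, fast=4
  step 3: slow=3, fast=3
  slow == fast at node 3: cycle detected

Cycle: yes


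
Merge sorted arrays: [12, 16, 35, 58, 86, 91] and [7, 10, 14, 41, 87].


Take 7 from B
Take 10 from B
Take 12 from A
Take 14 from B
Take 16 from A
Take 35 from A
Take 41 from B
Take 58 from A
Take 86 from A
Take 87 from B

Merged: [7, 10, 12, 14, 16, 35, 41, 58, 86, 87, 91]


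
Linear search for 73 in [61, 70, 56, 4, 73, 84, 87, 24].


i=0: 61!=73
i=1: 70!=73
i=2: 56!=73
i=3: 4!=73
i=4: 73==73 found!

Found at 4, 5 comps


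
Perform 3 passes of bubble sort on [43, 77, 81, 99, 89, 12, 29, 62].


Initial: [43, 77, 81, 99, 89, 12, 29, 62]
Pass 1: [43, 77, 81, 89, 12, 29, 62, 99] (4 swaps)
Pass 2: [43, 77, 81, 12, 29, 62, 89, 99] (3 swaps)
Pass 3: [43, 77, 12, 29, 62, 81, 89, 99] (3 swaps)

After 3 passes: [43, 77, 12, 29, 62, 81, 89, 99]


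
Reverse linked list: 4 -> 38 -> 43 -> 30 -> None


Step 1: curr=4, set curr.next=prev(None) | reversed so far: 4
Step 2: curr=38, set curr.next=prev(4) | reversed so far: 38 -> 4
Step 3: curr=43, set curr.next=prev(38) | reversed so far: 43 -> 38 -> 4
Step 4: curr=30, set curr.next=prev(43) | reversed so far: 30 -> 43 -> 38 -> 4

30 -> 43 -> 38 -> 4 -> None
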